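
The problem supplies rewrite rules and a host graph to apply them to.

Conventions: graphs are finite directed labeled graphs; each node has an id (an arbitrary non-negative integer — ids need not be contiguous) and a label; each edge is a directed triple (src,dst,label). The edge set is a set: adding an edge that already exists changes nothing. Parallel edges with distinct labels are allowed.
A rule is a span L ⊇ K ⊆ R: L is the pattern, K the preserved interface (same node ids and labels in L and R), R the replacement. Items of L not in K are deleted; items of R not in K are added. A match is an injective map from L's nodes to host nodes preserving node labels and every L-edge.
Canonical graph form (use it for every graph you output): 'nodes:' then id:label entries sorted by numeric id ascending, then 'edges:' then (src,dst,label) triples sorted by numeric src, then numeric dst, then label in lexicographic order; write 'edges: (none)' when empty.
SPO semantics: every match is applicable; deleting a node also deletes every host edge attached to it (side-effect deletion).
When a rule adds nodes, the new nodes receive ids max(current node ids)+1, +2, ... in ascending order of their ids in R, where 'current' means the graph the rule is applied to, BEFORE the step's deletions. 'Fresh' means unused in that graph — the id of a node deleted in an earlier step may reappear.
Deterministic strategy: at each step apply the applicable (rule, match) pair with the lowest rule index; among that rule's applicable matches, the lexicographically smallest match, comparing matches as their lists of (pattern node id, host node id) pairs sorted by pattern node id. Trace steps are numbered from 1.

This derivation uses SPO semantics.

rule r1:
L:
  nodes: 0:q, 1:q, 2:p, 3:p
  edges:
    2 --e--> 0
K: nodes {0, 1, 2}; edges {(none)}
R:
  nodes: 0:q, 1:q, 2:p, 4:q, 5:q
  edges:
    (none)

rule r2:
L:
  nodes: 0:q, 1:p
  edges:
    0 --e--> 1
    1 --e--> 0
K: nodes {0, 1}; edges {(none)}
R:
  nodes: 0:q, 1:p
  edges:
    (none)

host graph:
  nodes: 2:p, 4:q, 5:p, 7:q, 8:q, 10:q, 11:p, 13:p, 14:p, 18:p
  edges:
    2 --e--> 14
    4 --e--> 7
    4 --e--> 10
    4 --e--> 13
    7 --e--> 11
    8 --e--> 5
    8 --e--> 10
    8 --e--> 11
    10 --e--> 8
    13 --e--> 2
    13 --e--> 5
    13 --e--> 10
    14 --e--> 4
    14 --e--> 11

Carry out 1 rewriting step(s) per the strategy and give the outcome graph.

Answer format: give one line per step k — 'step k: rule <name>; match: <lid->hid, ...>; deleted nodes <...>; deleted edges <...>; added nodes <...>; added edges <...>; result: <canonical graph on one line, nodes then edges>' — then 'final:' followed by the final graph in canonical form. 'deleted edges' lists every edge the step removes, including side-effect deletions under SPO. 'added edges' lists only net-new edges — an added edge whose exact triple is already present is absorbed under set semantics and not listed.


step 1: rule r1; match: 0->4, 1->7, 2->14, 3->2; deleted nodes 2; deleted edges (2,14,e); (13,2,e); (14,4,e); added nodes 19, 20; added edges (none); result: nodes: 4:q, 5:p, 7:q, 8:q, 10:q, 11:p, 13:p, 14:p, 18:p, 19:q, 20:q edges: (4,7,e); (4,10,e); (4,13,e); (7,11,e); (8,5,e); (8,10,e); (8,11,e); (10,8,e); (13,5,e); (13,10,e); (14,11,e)
final:
nodes: 4:q, 5:p, 7:q, 8:q, 10:q, 11:p, 13:p, 14:p, 18:p, 19:q, 20:q
edges: (4,7,e); (4,10,e); (4,13,e); (7,11,e); (8,5,e); (8,10,e); (8,11,e); (10,8,e); (13,5,e); (13,10,e); (14,11,e)


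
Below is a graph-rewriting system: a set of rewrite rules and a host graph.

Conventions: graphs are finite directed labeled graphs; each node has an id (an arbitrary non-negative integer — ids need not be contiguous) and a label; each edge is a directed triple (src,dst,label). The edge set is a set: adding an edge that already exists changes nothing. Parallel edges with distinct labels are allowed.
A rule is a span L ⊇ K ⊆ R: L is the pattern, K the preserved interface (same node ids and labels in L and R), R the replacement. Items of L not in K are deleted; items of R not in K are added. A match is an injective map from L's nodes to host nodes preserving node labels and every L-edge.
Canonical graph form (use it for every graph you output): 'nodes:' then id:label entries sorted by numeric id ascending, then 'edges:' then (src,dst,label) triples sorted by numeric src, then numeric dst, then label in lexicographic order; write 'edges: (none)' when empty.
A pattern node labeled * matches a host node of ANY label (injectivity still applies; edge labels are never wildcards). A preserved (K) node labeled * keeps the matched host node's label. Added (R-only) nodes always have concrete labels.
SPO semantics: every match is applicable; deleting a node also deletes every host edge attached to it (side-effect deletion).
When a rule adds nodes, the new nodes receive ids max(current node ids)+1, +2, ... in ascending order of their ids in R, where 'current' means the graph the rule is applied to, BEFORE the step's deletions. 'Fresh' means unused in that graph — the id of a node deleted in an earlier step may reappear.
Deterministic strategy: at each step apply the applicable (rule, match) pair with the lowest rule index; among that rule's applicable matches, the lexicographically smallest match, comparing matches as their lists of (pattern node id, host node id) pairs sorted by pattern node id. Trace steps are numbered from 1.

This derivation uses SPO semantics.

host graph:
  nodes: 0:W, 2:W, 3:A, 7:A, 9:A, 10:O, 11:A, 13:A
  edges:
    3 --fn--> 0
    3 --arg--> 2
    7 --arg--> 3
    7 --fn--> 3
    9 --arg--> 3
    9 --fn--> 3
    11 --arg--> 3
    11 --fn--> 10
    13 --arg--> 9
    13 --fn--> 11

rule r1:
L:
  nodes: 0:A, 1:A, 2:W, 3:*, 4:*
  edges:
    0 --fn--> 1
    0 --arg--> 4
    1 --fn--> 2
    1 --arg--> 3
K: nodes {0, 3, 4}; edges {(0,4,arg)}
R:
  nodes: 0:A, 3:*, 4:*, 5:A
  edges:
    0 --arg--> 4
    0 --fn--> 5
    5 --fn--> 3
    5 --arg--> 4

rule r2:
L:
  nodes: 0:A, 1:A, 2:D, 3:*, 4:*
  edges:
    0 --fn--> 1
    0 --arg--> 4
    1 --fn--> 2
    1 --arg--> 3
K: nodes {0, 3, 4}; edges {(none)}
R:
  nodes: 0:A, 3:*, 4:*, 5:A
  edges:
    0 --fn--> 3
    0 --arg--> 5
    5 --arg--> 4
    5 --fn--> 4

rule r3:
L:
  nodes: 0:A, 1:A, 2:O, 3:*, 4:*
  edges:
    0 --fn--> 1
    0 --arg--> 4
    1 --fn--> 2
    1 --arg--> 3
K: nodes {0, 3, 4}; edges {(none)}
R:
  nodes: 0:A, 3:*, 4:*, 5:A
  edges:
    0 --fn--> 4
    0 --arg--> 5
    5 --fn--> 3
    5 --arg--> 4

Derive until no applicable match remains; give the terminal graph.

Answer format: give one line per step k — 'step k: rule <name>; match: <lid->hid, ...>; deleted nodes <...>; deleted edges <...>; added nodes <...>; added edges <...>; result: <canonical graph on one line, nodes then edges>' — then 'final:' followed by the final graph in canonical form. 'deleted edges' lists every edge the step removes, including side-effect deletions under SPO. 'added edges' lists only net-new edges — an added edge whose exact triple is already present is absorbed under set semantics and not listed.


step 1: rule r3; match: 0->13, 1->11, 2->10, 3->3, 4->9; deleted nodes 10, 11; deleted edges (11,3,arg); (11,10,fn); (13,9,arg); (13,11,fn); added nodes 14; added edges (13,9,fn); (13,14,arg); (14,3,fn); (14,9,arg); result: nodes: 0:W, 2:W, 3:A, 7:A, 9:A, 13:A, 14:A edges: (3,0,fn); (3,2,arg); (7,3,arg); (7,3,fn); (9,3,arg); (9,3,fn); (13,9,fn); (13,14,arg); (14,3,fn); (14,9,arg)
step 2: rule r1; match: 0->14, 1->3, 2->0, 3->2, 4->9; deleted nodes 0, 3; deleted edges (3,0,fn); (3,2,arg); (7,3,arg); (7,3,fn); (9,3,arg); (9,3,fn); (14,3,fn); added nodes 15; added edges (14,15,fn); (15,2,fn); (15,9,arg); result: nodes: 2:W, 7:A, 9:A, 13:A, 14:A, 15:A edges: (13,9,fn); (13,14,arg); (14,9,arg); (14,15,fn); (15,2,fn); (15,9,arg)
final:
nodes: 2:W, 7:A, 9:A, 13:A, 14:A, 15:A
edges: (13,9,fn); (13,14,arg); (14,9,arg); (14,15,fn); (15,2,fn); (15,9,arg)


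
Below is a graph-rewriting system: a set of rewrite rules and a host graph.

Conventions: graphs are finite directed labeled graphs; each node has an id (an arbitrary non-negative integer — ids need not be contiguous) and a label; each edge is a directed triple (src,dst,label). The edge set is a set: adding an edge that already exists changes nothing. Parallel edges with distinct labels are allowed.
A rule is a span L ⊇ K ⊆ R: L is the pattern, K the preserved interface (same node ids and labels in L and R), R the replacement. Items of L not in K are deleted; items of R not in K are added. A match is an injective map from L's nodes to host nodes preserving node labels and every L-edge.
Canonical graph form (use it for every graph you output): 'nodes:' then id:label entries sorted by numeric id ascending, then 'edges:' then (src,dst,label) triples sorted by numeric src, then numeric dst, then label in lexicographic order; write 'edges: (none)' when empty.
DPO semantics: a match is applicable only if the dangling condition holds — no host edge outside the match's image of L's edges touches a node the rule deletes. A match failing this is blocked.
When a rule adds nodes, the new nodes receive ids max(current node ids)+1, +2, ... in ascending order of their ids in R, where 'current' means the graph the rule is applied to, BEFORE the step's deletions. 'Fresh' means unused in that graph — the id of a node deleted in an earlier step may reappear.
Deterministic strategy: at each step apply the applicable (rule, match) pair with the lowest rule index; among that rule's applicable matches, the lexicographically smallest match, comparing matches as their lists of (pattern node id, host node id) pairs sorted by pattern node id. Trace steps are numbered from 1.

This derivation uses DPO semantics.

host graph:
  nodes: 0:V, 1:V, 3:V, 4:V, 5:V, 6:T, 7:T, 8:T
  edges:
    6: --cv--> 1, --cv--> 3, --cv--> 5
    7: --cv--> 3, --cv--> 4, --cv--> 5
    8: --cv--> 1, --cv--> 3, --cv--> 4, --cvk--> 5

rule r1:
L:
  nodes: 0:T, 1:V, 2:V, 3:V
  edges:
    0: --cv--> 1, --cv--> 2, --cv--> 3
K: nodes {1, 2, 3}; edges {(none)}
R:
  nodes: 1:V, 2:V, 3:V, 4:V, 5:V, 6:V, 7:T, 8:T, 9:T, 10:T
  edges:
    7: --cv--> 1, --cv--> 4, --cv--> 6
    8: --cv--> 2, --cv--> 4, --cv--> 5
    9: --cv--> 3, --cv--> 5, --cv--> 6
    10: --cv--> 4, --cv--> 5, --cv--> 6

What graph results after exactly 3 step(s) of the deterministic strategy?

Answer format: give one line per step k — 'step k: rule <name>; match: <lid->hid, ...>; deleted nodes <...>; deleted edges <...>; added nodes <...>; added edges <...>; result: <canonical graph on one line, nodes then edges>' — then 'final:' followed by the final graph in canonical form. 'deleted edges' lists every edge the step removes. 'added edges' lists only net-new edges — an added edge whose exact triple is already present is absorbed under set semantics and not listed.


step 1: rule r1; match: 0->6, 1->1, 2->3, 3->5; deleted nodes 6; deleted edges (6,1,cv); (6,3,cv); (6,5,cv); added nodes 9, 10, 11, 12, 13, 14, 15; added edges (12,1,cv); (12,9,cv); (12,11,cv); (13,3,cv); (13,9,cv); (13,10,cv); (14,5,cv); (14,10,cv); (14,11,cv); (15,9,cv); (15,10,cv); (15,11,cv); result: nodes: 0:V, 1:V, 3:V, 4:V, 5:V, 7:T, 8:T, 9:V, 10:V, 11:V, 12:T, 13:T, 14:T, 15:T edges: (7,3,cv); (7,4,cv); (7,5,cv); (8,1,cv); (8,3,cv); (8,4,cv); (8,5,cvk); (12,1,cv); (12,9,cv); (12,11,cv); (13,3,cv); (13,9,cv); (13,10,cv); (14,5,cv); (14,10,cv); (14,11,cv); (15,9,cv); (15,10,cv); (15,11,cv)
step 2: rule r1; match: 0->7, 1->3, 2->4, 3->5; deleted nodes 7; deleted edges (7,3,cv); (7,4,cv); (7,5,cv); added nodes 16, 17, 18, 19, 20, 21, 22; added edges (19,3,cv); (19,16,cv); (19,18,cv); (20,4,cv); (20,16,cv); (20,17,cv); (21,5,cv); (21,17,cv); (21,18,cv); (22,16,cv); (22,17,cv); (22,18,cv); result: nodes: 0:V, 1:V, 3:V, 4:V, 5:V, 8:T, 9:V, 10:V, 11:V, 12:T, 13:T, 14:T, 15:T, 16:V, 17:V, 18:V, 19:T, 20:T, 21:T, 22:T edges: (8,1,cv); (8,3,cv); (8,4,cv); (8,5,cvk); (12,1,cv); (12,9,cv); (12,11,cv); (13,3,cv); (13,9,cv); (13,10,cv); (14,5,cv); (14,10,cv); (14,11,cv); (15,9,cv); (15,10,cv); (15,11,cv); (19,3,cv); (19,16,cv); (19,18,cv); (20,4,cv); (20,16,cv); (20,17,cv); (21,5,cv); (21,17,cv); (21,18,cv); (22,16,cv); (22,17,cv); (22,18,cv)
step 3: rule r1; match: 0->12, 1->1, 2->9, 3->11; deleted nodes 12; deleted edges (12,1,cv); (12,9,cv); (12,11,cv); added nodes 23, 24, 25, 26, 27, 28, 29; added edges (26,1,cv); (26,23,cv); (26,25,cv); (27,9,cv); (27,23,cv); (27,24,cv); (28,11,cv); (28,24,cv); (28,25,cv); (29,23,cv); (29,24,cv); (29,25,cv); result: nodes: 0:V, 1:V, 3:V, 4:V, 5:V, 8:T, 9:V, 10:V, 11:V, 13:T, 14:T, 15:T, 16:V, 17:V, 18:V, 19:T, 20:T, 21:T, 22:T, 23:V, 24:V, 25:V, 26:T, 27:T, 28:T, 29:T edges: (8,1,cv); (8,3,cv); (8,4,cv); (8,5,cvk); (13,3,cv); (13,9,cv); (13,10,cv); (14,5,cv); (14,10,cv); (14,11,cv); (15,9,cv); (15,10,cv); (15,11,cv); (19,3,cv); (19,16,cv); (19,18,cv); (20,4,cv); (20,16,cv); (20,17,cv); (21,5,cv); (21,17,cv); (21,18,cv); (22,16,cv); (22,17,cv); (22,18,cv); (26,1,cv); (26,23,cv); (26,25,cv); (27,9,cv); (27,23,cv); (27,24,cv); (28,11,cv); (28,24,cv); (28,25,cv); (29,23,cv); (29,24,cv); (29,25,cv)
final:
nodes: 0:V, 1:V, 3:V, 4:V, 5:V, 8:T, 9:V, 10:V, 11:V, 13:T, 14:T, 15:T, 16:V, 17:V, 18:V, 19:T, 20:T, 21:T, 22:T, 23:V, 24:V, 25:V, 26:T, 27:T, 28:T, 29:T
edges: (8,1,cv); (8,3,cv); (8,4,cv); (8,5,cvk); (13,3,cv); (13,9,cv); (13,10,cv); (14,5,cv); (14,10,cv); (14,11,cv); (15,9,cv); (15,10,cv); (15,11,cv); (19,3,cv); (19,16,cv); (19,18,cv); (20,4,cv); (20,16,cv); (20,17,cv); (21,5,cv); (21,17,cv); (21,18,cv); (22,16,cv); (22,17,cv); (22,18,cv); (26,1,cv); (26,23,cv); (26,25,cv); (27,9,cv); (27,23,cv); (27,24,cv); (28,11,cv); (28,24,cv); (28,25,cv); (29,23,cv); (29,24,cv); (29,25,cv)


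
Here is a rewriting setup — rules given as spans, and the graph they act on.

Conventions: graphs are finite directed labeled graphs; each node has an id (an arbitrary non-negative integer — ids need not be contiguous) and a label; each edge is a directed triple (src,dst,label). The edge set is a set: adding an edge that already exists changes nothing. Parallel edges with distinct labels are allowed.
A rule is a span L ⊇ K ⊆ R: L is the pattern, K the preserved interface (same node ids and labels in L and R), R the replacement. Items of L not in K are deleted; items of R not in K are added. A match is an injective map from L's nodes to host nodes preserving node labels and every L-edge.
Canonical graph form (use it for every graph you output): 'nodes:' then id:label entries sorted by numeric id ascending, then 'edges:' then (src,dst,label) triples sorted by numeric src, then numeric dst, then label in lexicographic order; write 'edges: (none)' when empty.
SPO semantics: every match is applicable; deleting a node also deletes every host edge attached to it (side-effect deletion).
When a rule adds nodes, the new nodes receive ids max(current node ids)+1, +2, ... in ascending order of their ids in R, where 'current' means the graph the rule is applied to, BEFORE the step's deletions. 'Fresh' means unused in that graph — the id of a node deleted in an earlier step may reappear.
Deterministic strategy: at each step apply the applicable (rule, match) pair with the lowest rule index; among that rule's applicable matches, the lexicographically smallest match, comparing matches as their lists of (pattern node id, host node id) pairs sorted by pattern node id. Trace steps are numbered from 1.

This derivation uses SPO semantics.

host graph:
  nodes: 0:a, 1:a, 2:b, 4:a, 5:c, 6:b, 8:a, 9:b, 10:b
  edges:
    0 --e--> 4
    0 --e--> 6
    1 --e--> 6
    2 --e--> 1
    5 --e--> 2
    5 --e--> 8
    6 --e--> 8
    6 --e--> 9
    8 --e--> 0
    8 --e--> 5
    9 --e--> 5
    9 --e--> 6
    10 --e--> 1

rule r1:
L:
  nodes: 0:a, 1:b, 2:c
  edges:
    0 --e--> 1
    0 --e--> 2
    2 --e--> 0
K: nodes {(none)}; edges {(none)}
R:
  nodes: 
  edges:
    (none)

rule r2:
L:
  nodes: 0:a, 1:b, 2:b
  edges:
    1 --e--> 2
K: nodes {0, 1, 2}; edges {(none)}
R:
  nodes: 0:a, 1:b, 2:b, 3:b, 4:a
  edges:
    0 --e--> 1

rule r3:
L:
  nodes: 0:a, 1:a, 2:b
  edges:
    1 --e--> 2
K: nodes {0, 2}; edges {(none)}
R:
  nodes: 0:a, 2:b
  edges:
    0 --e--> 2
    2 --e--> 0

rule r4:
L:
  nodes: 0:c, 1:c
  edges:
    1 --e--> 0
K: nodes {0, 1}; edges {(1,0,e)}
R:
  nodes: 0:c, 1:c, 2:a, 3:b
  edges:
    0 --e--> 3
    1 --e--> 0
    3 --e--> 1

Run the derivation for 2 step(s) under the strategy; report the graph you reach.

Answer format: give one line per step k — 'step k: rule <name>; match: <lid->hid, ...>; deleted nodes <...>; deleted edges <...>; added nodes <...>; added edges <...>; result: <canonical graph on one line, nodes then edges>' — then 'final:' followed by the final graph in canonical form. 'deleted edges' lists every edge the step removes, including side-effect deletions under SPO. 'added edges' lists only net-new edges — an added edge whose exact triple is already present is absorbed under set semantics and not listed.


step 1: rule r2; match: 0->0, 1->6, 2->9; deleted nodes (none); deleted edges (6,9,e); added nodes 11, 12; added edges (none); result: nodes: 0:a, 1:a, 2:b, 4:a, 5:c, 6:b, 8:a, 9:b, 10:b, 11:b, 12:a edges: (0,4,e); (0,6,e); (1,6,e); (2,1,e); (5,2,e); (5,8,e); (6,8,e); (8,0,e); (8,5,e); (9,5,e); (9,6,e); (10,1,e)
step 2: rule r2; match: 0->0, 1->9, 2->6; deleted nodes (none); deleted edges (9,6,e); added nodes 13, 14; added edges (0,9,e); result: nodes: 0:a, 1:a, 2:b, 4:a, 5:c, 6:b, 8:a, 9:b, 10:b, 11:b, 12:a, 13:b, 14:a edges: (0,4,e); (0,6,e); (0,9,e); (1,6,e); (2,1,e); (5,2,e); (5,8,e); (6,8,e); (8,0,e); (8,5,e); (9,5,e); (10,1,e)
final:
nodes: 0:a, 1:a, 2:b, 4:a, 5:c, 6:b, 8:a, 9:b, 10:b, 11:b, 12:a, 13:b, 14:a
edges: (0,4,e); (0,6,e); (0,9,e); (1,6,e); (2,1,e); (5,2,e); (5,8,e); (6,8,e); (8,0,e); (8,5,e); (9,5,e); (10,1,e)


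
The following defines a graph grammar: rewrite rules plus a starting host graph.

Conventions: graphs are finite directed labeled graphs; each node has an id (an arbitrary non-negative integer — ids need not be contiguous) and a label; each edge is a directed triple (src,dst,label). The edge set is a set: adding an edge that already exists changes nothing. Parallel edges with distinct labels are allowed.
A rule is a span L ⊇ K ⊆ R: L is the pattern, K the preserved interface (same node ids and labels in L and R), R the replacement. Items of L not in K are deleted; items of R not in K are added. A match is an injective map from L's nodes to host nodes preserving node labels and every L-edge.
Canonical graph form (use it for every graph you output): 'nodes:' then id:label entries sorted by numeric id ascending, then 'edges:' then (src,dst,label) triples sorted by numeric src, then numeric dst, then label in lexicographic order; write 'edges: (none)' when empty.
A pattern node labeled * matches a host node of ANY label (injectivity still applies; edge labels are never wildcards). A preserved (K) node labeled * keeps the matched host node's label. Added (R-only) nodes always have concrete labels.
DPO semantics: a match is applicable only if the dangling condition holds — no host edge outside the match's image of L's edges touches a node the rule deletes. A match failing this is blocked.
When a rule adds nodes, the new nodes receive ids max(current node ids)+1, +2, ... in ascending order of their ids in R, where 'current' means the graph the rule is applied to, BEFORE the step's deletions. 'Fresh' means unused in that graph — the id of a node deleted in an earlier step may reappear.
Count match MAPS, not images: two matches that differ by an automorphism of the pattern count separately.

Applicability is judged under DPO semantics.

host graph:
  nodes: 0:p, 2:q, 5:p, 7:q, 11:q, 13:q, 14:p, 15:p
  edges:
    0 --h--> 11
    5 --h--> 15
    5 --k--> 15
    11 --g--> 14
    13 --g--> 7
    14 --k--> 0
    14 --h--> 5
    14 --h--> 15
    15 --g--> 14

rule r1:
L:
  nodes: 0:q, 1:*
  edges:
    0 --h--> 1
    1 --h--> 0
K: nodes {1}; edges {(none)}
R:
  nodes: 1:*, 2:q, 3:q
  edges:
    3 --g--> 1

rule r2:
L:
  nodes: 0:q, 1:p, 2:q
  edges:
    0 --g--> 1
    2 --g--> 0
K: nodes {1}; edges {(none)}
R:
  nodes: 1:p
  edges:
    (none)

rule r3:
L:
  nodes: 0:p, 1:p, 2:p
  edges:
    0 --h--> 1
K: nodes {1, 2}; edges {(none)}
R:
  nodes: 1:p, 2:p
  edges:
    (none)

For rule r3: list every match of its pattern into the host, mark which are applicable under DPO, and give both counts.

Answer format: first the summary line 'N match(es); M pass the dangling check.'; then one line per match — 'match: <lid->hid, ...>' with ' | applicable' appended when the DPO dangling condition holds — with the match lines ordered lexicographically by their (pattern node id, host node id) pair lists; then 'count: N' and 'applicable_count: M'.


6 match(es); 0 pass the dangling check.
match: 0->5, 1->15, 2->0
match: 0->5, 1->15, 2->14
match: 0->14, 1->5, 2->0
match: 0->14, 1->5, 2->15
match: 0->14, 1->15, 2->0
match: 0->14, 1->15, 2->5
count: 6
applicable_count: 0


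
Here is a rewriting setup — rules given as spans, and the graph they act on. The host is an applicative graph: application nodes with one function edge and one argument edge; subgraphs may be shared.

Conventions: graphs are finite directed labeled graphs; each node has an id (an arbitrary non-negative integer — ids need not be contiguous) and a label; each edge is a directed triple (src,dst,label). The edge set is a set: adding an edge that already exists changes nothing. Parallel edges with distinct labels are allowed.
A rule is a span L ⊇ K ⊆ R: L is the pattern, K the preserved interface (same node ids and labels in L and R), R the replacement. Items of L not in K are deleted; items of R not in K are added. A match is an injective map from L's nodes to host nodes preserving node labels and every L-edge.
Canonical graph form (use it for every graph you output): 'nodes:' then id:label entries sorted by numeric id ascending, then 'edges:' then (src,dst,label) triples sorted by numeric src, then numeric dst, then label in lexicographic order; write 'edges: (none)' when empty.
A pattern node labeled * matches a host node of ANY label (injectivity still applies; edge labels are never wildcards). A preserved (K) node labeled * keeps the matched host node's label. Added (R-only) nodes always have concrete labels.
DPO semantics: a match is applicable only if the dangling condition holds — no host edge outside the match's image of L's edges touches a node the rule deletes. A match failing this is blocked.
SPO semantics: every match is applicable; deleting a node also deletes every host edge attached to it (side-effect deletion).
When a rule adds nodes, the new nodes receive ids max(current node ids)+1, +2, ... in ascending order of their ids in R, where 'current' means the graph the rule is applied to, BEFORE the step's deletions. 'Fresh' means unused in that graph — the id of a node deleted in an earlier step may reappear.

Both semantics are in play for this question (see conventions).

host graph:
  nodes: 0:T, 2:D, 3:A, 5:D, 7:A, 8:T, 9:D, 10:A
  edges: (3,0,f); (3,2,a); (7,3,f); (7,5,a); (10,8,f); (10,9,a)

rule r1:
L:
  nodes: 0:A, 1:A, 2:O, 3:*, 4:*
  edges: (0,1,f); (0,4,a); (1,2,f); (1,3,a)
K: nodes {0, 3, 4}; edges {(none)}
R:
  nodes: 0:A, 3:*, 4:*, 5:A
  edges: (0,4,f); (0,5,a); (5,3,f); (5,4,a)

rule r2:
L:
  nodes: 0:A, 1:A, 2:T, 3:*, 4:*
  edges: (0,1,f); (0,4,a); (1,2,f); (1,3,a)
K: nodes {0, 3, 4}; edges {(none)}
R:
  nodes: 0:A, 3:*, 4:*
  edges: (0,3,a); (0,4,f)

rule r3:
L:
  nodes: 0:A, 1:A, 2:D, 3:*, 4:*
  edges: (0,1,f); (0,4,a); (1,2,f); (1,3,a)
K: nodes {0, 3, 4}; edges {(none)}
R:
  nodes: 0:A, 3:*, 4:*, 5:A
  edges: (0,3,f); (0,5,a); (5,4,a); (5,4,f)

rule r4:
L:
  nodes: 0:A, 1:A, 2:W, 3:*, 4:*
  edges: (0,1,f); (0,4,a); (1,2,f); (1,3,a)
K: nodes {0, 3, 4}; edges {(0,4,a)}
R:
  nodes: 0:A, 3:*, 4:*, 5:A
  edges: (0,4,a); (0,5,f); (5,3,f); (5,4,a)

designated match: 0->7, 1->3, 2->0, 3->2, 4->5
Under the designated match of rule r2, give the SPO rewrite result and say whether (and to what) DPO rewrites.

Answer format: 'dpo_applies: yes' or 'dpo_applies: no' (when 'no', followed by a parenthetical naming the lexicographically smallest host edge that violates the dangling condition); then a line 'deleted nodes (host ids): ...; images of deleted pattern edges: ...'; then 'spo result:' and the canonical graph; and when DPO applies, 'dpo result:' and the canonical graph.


dpo_applies: yes
deleted nodes (host ids): 0, 3; images of deleted pattern edges: (3,0,f); (3,2,a); (7,3,f); (7,5,a)
spo result:
nodes: 2:D, 5:D, 7:A, 8:T, 9:D, 10:A
edges: (7,2,a); (7,5,f); (10,8,f); (10,9,a)
dpo result:
nodes: 2:D, 5:D, 7:A, 8:T, 9:D, 10:A
edges: (7,2,a); (7,5,f); (10,8,f); (10,9,a)


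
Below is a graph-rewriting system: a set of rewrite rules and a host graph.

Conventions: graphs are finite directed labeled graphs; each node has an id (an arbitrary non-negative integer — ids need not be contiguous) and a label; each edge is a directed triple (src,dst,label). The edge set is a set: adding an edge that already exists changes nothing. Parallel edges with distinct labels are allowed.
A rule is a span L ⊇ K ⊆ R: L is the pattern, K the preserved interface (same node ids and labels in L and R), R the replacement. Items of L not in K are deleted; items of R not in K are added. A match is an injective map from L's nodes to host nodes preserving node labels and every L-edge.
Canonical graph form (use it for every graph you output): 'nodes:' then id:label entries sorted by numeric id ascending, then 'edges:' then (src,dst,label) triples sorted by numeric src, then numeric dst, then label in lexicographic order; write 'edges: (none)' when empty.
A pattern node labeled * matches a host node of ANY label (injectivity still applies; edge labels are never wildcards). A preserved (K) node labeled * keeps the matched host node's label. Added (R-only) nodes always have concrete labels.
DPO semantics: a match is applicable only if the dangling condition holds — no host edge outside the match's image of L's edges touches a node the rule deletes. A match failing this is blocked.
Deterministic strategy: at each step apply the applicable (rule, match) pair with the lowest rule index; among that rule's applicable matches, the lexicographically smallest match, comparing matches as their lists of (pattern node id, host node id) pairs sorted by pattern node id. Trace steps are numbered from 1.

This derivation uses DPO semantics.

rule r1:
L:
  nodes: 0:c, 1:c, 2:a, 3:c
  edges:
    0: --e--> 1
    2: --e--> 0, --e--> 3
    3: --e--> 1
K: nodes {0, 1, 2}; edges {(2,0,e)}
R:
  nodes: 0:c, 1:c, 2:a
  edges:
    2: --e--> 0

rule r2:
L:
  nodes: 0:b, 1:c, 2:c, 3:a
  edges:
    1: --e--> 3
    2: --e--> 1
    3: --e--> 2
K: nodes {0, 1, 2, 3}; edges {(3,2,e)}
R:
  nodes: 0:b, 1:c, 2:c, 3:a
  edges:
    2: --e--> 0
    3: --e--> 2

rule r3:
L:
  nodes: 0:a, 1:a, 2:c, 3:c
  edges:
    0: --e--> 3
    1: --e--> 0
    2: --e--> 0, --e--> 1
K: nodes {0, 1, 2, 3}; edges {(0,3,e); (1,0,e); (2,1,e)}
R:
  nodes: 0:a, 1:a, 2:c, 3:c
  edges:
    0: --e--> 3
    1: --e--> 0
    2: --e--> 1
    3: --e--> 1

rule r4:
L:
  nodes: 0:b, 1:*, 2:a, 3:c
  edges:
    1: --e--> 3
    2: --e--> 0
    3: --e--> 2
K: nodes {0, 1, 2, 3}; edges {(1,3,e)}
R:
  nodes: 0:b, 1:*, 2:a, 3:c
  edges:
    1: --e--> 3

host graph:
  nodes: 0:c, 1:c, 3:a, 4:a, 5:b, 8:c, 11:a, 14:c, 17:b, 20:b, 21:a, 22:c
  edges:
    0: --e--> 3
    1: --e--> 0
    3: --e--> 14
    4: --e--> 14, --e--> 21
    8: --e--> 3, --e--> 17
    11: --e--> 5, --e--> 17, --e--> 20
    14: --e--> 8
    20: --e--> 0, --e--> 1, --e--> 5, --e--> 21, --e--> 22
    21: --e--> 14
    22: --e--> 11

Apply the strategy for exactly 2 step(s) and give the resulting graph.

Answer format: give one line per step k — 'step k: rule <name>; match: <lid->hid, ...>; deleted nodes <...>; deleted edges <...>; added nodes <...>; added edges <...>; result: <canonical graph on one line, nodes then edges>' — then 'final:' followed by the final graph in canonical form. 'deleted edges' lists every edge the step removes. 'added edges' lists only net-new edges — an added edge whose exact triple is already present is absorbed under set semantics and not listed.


step 1: rule r2; match: 0->5, 1->8, 2->14, 3->3; deleted nodes (none); deleted edges (8,3,e); (14,8,e); added nodes (none); added edges (14,5,e); result: nodes: 0:c, 1:c, 3:a, 4:a, 5:b, 8:c, 11:a, 14:c, 17:b, 20:b, 21:a, 22:c edges: (0,3,e); (1,0,e); (3,14,e); (4,14,e); (4,21,e); (8,17,e); (11,5,e); (11,17,e); (11,20,e); (14,5,e); (20,0,e); (20,1,e); (20,5,e); (20,21,e); (20,22,e); (21,14,e); (22,11,e)
step 2: rule r4; match: 0->5, 1->20, 2->11, 3->22; deleted nodes (none); deleted edges (11,5,e); (22,11,e); added nodes (none); added edges (none); result: nodes: 0:c, 1:c, 3:a, 4:a, 5:b, 8:c, 11:a, 14:c, 17:b, 20:b, 21:a, 22:c edges: (0,3,e); (1,0,e); (3,14,e); (4,14,e); (4,21,e); (8,17,e); (11,17,e); (11,20,e); (14,5,e); (20,0,e); (20,1,e); (20,5,e); (20,21,e); (20,22,e); (21,14,e)
final:
nodes: 0:c, 1:c, 3:a, 4:a, 5:b, 8:c, 11:a, 14:c, 17:b, 20:b, 21:a, 22:c
edges: (0,3,e); (1,0,e); (3,14,e); (4,14,e); (4,21,e); (8,17,e); (11,17,e); (11,20,e); (14,5,e); (20,0,e); (20,1,e); (20,5,e); (20,21,e); (20,22,e); (21,14,e)


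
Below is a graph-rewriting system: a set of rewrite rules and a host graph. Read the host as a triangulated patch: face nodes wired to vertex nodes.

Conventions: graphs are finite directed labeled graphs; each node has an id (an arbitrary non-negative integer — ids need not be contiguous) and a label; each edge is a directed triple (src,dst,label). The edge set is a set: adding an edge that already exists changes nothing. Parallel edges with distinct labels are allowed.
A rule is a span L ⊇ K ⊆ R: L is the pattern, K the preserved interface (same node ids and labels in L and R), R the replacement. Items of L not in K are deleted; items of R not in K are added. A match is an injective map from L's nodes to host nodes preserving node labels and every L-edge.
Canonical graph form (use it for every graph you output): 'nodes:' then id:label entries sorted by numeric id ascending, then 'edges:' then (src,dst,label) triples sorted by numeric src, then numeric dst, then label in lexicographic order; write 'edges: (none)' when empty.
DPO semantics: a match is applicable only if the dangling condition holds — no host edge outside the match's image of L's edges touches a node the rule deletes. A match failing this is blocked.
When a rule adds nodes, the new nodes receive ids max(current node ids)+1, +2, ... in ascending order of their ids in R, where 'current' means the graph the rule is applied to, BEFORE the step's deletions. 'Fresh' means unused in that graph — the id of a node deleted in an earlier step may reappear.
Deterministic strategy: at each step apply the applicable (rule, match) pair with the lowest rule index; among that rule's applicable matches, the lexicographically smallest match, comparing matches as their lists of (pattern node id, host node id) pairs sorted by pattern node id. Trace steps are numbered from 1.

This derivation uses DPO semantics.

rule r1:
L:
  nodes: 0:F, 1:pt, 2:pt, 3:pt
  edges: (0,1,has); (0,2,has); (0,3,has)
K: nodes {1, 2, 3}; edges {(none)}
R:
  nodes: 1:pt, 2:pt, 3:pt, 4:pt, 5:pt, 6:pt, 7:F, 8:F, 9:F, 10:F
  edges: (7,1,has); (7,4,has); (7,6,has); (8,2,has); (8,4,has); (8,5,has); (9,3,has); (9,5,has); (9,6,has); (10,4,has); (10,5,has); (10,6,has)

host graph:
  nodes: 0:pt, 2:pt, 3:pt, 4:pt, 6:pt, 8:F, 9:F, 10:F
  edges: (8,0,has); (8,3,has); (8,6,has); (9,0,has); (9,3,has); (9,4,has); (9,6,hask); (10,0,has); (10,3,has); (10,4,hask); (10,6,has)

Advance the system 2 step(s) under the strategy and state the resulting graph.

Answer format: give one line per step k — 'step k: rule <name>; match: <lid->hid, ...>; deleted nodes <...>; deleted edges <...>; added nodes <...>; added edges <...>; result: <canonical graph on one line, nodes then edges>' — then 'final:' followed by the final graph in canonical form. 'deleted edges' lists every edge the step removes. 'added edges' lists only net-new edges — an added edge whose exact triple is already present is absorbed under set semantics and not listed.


step 1: rule r1; match: 0->8, 1->0, 2->3, 3->6; deleted nodes 8; deleted edges (8,0,has); (8,3,has); (8,6,has); added nodes 11, 12, 13, 14, 15, 16, 17; added edges (14,0,has); (14,11,has); (14,13,has); (15,3,has); (15,11,has); (15,12,has); (16,6,has); (16,12,has); (16,13,has); (17,11,has); (17,12,has); (17,13,has); result: nodes: 0:pt, 2:pt, 3:pt, 4:pt, 6:pt, 9:F, 10:F, 11:pt, 12:pt, 13:pt, 14:F, 15:F, 16:F, 17:F edges: (9,0,has); (9,3,has); (9,4,has); (9,6,hask); (10,0,has); (10,3,has); (10,4,hask); (10,6,has); (14,0,has); (14,11,has); (14,13,has); (15,3,has); (15,11,has); (15,12,has); (16,6,has); (16,12,has); (16,13,has); (17,11,has); (17,12,has); (17,13,has)
step 2: rule r1; match: 0->14, 1->0, 2->11, 3->13; deleted nodes 14; deleted edges (14,0,has); (14,11,has); (14,13,has); added nodes 18, 19, 20, 21, 22, 23, 24; added edges (21,0,has); (21,18,has); (21,20,has); (22,11,has); (22,18,has); (22,19,has); (23,13,has); (23,19,has); (23,20,has); (24,18,has); (24,19,has); (24,20,has); result: nodes: 0:pt, 2:pt, 3:pt, 4:pt, 6:pt, 9:F, 10:F, 11:pt, 12:pt, 13:pt, 15:F, 16:F, 17:F, 18:pt, 19:pt, 20:pt, 21:F, 22:F, 23:F, 24:F edges: (9,0,has); (9,3,has); (9,4,has); (9,6,hask); (10,0,has); (10,3,has); (10,4,hask); (10,6,has); (15,3,has); (15,11,has); (15,12,has); (16,6,has); (16,12,has); (16,13,has); (17,11,has); (17,12,has); (17,13,has); (21,0,has); (21,18,has); (21,20,has); (22,11,has); (22,18,has); (22,19,has); (23,13,has); (23,19,has); (23,20,has); (24,18,has); (24,19,has); (24,20,has)
final:
nodes: 0:pt, 2:pt, 3:pt, 4:pt, 6:pt, 9:F, 10:F, 11:pt, 12:pt, 13:pt, 15:F, 16:F, 17:F, 18:pt, 19:pt, 20:pt, 21:F, 22:F, 23:F, 24:F
edges: (9,0,has); (9,3,has); (9,4,has); (9,6,hask); (10,0,has); (10,3,has); (10,4,hask); (10,6,has); (15,3,has); (15,11,has); (15,12,has); (16,6,has); (16,12,has); (16,13,has); (17,11,has); (17,12,has); (17,13,has); (21,0,has); (21,18,has); (21,20,has); (22,11,has); (22,18,has); (22,19,has); (23,13,has); (23,19,has); (23,20,has); (24,18,has); (24,19,has); (24,20,has)


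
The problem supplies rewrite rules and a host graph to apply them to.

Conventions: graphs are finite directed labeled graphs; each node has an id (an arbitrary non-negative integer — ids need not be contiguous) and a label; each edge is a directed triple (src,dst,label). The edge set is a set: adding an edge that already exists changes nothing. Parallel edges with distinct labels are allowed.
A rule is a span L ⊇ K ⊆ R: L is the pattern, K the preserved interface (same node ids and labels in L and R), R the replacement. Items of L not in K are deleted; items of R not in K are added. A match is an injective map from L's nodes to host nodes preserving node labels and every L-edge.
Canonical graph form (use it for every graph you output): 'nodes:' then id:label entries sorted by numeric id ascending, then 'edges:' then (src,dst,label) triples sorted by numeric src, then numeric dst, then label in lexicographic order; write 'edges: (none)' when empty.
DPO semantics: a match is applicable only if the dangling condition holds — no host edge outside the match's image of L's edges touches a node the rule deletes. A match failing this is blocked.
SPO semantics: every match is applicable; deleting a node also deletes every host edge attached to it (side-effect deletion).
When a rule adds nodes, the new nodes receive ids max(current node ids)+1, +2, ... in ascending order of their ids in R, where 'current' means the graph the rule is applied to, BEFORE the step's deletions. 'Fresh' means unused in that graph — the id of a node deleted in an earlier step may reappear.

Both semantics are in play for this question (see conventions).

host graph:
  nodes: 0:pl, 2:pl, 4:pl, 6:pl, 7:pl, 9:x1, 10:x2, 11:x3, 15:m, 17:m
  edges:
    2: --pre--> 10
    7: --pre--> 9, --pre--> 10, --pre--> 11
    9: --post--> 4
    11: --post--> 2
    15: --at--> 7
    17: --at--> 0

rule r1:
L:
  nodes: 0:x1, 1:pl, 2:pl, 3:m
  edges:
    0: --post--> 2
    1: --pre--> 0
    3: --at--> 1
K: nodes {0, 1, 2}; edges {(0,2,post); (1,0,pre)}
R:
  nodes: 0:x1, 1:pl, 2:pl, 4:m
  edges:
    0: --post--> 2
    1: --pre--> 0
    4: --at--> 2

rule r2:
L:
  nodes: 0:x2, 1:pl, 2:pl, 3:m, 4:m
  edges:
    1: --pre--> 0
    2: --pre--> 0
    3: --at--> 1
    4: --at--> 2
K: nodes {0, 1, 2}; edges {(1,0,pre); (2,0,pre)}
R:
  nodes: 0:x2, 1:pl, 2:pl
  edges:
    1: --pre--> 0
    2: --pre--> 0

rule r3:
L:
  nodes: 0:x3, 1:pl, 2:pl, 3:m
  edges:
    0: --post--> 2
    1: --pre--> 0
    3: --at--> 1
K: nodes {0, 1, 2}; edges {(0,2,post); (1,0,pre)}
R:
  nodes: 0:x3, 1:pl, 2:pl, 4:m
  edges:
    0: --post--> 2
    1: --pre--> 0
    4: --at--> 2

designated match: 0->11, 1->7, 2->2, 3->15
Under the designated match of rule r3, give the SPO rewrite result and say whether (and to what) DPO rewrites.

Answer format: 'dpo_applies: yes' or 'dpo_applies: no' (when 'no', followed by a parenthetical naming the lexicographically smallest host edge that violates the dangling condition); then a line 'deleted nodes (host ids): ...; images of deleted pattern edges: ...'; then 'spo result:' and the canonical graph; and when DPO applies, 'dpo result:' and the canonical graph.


dpo_applies: yes
deleted nodes (host ids): 15; images of deleted pattern edges: (15,7,at)
spo result:
nodes: 0:pl, 2:pl, 4:pl, 6:pl, 7:pl, 9:x1, 10:x2, 11:x3, 17:m, 18:m
edges: (2,10,pre); (7,9,pre); (7,10,pre); (7,11,pre); (9,4,post); (11,2,post); (17,0,at); (18,2,at)
dpo result:
nodes: 0:pl, 2:pl, 4:pl, 6:pl, 7:pl, 9:x1, 10:x2, 11:x3, 17:m, 18:m
edges: (2,10,pre); (7,9,pre); (7,10,pre); (7,11,pre); (9,4,post); (11,2,post); (17,0,at); (18,2,at)


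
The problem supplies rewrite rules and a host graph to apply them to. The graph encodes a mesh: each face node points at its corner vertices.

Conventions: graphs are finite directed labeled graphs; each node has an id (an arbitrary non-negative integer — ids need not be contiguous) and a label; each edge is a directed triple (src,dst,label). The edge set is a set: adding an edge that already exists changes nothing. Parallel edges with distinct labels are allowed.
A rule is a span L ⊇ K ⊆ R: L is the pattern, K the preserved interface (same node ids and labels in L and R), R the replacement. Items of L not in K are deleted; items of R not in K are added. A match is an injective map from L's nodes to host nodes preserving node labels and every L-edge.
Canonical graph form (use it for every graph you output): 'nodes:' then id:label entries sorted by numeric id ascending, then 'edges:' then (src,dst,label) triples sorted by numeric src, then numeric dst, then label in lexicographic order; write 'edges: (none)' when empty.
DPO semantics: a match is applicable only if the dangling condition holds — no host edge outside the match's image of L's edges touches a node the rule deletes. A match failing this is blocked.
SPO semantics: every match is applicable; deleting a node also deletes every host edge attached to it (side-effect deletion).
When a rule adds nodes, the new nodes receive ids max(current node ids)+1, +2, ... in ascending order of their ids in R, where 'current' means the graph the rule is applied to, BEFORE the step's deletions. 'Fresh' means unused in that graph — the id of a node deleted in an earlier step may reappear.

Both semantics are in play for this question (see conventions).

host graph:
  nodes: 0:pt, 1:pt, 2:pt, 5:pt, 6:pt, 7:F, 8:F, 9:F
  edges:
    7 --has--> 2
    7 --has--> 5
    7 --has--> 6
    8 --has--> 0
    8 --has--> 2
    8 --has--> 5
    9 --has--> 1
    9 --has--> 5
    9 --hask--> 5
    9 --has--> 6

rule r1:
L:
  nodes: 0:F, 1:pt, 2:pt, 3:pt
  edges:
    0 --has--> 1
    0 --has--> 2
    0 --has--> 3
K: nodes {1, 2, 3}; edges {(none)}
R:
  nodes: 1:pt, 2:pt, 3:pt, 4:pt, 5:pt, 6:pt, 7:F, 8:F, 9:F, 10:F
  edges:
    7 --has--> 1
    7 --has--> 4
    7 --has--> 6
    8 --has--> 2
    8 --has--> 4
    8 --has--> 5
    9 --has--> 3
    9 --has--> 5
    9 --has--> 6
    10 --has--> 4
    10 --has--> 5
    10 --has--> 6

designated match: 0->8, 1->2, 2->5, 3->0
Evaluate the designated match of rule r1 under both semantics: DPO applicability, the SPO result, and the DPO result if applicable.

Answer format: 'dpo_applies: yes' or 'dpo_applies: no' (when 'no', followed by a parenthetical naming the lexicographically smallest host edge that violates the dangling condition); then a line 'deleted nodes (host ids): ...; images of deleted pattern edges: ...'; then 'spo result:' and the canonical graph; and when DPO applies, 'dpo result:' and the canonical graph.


dpo_applies: yes
deleted nodes (host ids): 8; images of deleted pattern edges: (8,0,has); (8,2,has); (8,5,has)
spo result:
nodes: 0:pt, 1:pt, 2:pt, 5:pt, 6:pt, 7:F, 9:F, 10:pt, 11:pt, 12:pt, 13:F, 14:F, 15:F, 16:F
edges: (7,2,has); (7,5,has); (7,6,has); (9,1,has); (9,5,has); (9,5,hask); (9,6,has); (13,2,has); (13,10,has); (13,12,has); (14,5,has); (14,10,has); (14,11,has); (15,0,has); (15,11,has); (15,12,has); (16,10,has); (16,11,has); (16,12,has)
dpo result:
nodes: 0:pt, 1:pt, 2:pt, 5:pt, 6:pt, 7:F, 9:F, 10:pt, 11:pt, 12:pt, 13:F, 14:F, 15:F, 16:F
edges: (7,2,has); (7,5,has); (7,6,has); (9,1,has); (9,5,has); (9,5,hask); (9,6,has); (13,2,has); (13,10,has); (13,12,has); (14,5,has); (14,10,has); (14,11,has); (15,0,has); (15,11,has); (15,12,has); (16,10,has); (16,11,has); (16,12,has)
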